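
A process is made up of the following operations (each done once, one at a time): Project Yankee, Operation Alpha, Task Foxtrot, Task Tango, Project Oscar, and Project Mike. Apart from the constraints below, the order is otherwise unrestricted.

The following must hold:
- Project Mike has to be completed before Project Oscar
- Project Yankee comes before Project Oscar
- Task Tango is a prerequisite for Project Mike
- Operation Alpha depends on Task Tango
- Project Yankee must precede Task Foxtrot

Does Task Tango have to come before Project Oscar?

Tracing the constraints gives a chain: Task Tango → Project Mike → Project Oscar.
Hence Task Tango necessarily comes before Project Oscar.

Yes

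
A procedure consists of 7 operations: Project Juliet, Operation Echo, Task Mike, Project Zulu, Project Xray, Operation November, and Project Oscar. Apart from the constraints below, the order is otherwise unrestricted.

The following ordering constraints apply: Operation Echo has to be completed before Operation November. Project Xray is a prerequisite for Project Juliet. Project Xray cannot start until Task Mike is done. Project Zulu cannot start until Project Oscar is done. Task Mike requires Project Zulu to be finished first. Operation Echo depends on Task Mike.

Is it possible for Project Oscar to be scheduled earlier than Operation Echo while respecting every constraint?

Yes

Every valid ordering already has Project Oscar before Operation Echo (the constraints require it), so in particular at least one does.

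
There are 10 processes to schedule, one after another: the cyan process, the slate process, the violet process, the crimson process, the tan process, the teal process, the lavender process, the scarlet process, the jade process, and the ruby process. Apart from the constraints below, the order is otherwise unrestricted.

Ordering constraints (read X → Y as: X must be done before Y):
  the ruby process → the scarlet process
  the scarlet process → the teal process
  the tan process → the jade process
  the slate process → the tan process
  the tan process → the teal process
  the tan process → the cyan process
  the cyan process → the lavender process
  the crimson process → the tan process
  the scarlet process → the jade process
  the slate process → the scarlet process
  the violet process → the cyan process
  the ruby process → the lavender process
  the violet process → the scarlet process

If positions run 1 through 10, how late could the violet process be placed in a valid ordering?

5

Every process that must follow the violet process has to come after it. Tracing all chains starting from the violet process, those processes are: the cyan process, the teal process, the lavender process, the scarlet process, the jade process — 5 in total.
With 5 mandatory successors out of 10 processes total, the latest slot for the violet process is 10−5 = 5, and it's reachable by doing all non-successors before the violet process.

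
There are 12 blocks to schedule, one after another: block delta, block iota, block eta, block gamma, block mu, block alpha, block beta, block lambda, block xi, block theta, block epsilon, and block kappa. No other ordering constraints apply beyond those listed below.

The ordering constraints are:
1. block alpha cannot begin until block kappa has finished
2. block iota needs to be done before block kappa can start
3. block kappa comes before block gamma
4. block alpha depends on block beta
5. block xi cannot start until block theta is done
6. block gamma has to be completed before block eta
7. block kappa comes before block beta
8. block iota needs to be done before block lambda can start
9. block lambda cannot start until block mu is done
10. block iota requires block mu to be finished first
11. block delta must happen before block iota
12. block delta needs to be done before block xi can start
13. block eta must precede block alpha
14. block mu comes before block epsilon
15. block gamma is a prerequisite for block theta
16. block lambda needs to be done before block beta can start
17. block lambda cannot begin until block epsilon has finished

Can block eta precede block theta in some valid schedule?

Yes

No chain of constraints runs from block theta to block eta, so block theta is not required to come first.
That means at least one valid schedule has block eta before block theta.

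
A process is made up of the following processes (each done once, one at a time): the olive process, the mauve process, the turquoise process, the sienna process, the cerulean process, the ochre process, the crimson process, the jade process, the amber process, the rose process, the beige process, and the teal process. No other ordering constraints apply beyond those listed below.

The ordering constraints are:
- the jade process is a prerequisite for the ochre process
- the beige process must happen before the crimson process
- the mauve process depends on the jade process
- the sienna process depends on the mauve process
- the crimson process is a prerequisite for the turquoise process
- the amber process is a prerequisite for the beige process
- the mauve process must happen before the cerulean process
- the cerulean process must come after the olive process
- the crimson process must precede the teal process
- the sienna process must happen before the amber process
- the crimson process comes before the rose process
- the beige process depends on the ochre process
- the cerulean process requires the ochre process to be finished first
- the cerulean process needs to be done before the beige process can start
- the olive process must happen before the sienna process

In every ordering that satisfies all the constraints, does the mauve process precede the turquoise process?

Tracing the constraints gives a chain: the mauve process → the cerulean process → the beige process → the crimson process → the turquoise process.
That forces the mauve process before the turquoise process in every valid schedule.

Yes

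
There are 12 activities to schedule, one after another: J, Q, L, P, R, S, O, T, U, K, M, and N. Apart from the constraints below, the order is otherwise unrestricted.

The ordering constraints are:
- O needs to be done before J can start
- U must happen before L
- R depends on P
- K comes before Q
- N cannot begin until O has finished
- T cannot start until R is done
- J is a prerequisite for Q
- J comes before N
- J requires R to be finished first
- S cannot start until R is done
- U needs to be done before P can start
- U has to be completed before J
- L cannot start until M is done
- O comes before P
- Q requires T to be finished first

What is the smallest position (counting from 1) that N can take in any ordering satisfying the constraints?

Every activity that must precede N has to come before it. Tracing all chains that end at N, those activities are: J, P, R, O, U — 5 in total.
With 5 mandatory predecessors, the earliest N can sit is position 5+1 = 6, and placing just those 5 first achieves it.

6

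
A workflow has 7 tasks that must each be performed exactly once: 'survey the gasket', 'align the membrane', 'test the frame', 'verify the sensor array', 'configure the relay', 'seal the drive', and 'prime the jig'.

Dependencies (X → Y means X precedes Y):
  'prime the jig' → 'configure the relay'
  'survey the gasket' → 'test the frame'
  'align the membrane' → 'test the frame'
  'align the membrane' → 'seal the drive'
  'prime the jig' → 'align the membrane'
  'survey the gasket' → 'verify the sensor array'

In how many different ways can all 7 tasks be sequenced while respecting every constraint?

144

The tasks with no prerequisites are 'survey the gasket', 'prime the jig'; any of them can be placed first.
Counting all ways to extend the partial order to a total order gives 144.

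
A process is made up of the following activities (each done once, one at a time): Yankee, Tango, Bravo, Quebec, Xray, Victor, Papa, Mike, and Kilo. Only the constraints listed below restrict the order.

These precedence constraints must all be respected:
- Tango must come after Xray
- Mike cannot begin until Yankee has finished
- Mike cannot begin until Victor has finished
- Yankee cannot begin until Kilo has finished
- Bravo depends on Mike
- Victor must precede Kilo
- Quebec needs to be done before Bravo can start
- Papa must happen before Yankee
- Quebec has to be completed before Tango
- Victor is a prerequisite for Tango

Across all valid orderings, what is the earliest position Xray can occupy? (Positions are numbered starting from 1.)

Nothing is required before Xray; it can be the very first activity.

1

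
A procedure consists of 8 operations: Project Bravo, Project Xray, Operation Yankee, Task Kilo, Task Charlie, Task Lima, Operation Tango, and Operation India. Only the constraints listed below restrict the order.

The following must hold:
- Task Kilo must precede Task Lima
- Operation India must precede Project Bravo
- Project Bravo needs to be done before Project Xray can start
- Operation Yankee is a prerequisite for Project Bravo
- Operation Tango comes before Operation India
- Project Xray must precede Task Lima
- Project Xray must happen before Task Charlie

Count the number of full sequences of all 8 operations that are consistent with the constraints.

39

3 operations have no prerequisites (Operation Yankee, Task Kilo, Operation Tango), so any of them could come first.
Counting all ways to extend the partial order to a total order gives 39.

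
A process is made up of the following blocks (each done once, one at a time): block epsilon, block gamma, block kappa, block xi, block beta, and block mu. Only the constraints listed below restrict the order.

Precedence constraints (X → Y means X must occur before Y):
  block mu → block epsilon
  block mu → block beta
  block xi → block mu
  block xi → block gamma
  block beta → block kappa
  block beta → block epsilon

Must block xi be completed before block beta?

Tracing the constraints gives a chain: block xi → block mu → block beta.
Hence block xi necessarily comes before block beta.

Yes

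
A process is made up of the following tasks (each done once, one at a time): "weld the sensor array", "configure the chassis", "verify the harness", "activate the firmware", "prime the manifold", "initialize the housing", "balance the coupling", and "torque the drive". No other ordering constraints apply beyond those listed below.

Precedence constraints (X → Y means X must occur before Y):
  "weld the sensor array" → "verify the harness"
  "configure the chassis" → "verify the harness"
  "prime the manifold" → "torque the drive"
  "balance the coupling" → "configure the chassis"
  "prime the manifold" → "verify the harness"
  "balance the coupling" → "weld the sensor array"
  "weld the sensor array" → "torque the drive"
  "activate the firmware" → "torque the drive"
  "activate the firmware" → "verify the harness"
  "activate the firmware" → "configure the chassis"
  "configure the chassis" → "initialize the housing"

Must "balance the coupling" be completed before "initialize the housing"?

Yes

Tracing the constraints gives a chain: "balance the coupling" → "configure the chassis" → "initialize the housing".
That forces "balance the coupling" before "initialize the housing" in every valid schedule.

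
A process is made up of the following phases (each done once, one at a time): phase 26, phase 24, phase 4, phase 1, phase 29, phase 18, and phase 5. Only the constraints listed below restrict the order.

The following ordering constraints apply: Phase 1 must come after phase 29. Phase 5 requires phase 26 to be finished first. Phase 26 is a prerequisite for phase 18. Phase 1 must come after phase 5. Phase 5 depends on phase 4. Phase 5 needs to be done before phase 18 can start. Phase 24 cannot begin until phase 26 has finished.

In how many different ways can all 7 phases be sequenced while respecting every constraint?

93

3 phases have no prerequisites (phase 26, phase 4, phase 29), so any of them could come first.
Systematically extending each partial ordering one phase at a time and counting, there are 93 complete orderings.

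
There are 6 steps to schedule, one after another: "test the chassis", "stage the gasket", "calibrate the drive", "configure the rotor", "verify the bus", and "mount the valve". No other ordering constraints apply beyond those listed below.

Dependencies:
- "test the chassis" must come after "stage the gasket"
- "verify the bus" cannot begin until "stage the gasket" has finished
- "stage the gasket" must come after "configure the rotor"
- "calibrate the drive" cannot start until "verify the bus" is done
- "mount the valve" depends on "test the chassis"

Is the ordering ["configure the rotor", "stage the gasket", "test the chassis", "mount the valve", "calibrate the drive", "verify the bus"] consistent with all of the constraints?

No

Here "verify the bus" comes after "calibrate the drive".
Since "verify the bus" is required before "calibrate the drive", the ordering is invalid.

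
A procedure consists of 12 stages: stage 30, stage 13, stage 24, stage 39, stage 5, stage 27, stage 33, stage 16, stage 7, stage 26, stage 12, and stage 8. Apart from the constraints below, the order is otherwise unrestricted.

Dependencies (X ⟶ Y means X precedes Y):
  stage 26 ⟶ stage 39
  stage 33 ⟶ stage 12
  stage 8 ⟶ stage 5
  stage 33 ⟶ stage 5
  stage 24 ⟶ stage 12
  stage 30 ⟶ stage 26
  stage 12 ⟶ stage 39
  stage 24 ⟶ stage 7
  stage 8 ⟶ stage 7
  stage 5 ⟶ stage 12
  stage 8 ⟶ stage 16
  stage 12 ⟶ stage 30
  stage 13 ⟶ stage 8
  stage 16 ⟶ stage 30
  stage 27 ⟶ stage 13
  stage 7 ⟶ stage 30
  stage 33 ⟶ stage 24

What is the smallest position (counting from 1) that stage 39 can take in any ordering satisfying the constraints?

Every stage that must precede stage 39 has to come before it. Tracing all chains that end at stage 39, those stages are: stage 30, stage 13, stage 24, stage 5, stage 27, stage 33, stage 16, stage 7, stage 26, stage 12, stage 8 — 11 in total.
With 11 mandatory predecessors, the earliest stage 39 can sit is position 11+1 = 12, and placing just those 11 first achieves it.

12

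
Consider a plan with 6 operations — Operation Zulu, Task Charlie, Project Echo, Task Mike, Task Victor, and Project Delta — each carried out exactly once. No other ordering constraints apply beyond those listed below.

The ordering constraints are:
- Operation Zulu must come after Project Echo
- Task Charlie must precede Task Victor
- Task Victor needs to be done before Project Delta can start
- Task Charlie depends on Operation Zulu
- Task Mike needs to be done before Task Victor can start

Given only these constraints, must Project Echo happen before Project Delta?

Yes

Following the dependencies: Project Echo → Operation Zulu → Task Charlie → Task Victor → Project Delta.
So Project Echo must precede Project Delta in any valid ordering.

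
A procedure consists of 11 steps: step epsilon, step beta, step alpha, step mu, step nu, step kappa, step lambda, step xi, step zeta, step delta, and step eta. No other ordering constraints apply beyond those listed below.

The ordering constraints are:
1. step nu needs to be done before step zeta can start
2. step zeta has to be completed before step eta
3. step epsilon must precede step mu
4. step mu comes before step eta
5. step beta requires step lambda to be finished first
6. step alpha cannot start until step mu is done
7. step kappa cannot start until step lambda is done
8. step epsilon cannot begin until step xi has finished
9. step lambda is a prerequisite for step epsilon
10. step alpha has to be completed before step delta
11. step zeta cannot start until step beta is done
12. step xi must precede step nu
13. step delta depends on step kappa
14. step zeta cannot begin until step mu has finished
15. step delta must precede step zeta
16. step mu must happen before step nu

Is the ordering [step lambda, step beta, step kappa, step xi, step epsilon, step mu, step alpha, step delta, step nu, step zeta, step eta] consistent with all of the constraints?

Checking each listed constraint against this order: for instance, step beta is in position 2 and step zeta in position 10, so that constraint holds — and the remaining constraints check out the same way.

Yes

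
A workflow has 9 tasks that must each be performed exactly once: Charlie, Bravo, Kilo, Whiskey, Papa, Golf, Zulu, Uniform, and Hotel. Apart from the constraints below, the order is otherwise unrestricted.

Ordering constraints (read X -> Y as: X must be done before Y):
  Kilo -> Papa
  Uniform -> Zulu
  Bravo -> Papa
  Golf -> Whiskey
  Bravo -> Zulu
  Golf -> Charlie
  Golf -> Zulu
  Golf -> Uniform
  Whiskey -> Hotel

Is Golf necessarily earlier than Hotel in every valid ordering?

Chaining the stated constraints: Golf → Whiskey → Hotel.
That forces Golf before Hotel in every valid schedule.

Yes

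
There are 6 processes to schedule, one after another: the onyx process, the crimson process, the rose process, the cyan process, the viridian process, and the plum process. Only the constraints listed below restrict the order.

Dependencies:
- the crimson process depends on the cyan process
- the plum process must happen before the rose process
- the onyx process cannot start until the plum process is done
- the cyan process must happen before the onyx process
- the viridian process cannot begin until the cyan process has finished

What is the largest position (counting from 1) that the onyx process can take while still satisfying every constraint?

Nothing depends on the onyx process, so it can be the final process, position 6.

6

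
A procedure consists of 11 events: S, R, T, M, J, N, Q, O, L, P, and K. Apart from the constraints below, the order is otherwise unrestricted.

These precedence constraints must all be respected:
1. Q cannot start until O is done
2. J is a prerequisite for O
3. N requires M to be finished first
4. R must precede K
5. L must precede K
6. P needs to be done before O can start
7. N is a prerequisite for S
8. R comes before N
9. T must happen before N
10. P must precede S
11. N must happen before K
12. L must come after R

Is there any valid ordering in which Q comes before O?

The constraints give a chain O → Q, which forces O before Q.
Hence Q can never be scheduled before O.

No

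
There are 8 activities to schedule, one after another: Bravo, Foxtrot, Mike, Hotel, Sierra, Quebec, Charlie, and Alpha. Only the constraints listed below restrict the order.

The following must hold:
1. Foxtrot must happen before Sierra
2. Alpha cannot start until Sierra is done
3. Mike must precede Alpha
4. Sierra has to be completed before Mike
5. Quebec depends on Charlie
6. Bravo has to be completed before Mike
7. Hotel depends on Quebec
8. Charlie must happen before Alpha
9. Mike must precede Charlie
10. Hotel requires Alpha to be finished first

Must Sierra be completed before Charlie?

Yes

Tracing the constraints gives a chain: Sierra → Mike → Charlie.
Hence Sierra necessarily comes before Charlie.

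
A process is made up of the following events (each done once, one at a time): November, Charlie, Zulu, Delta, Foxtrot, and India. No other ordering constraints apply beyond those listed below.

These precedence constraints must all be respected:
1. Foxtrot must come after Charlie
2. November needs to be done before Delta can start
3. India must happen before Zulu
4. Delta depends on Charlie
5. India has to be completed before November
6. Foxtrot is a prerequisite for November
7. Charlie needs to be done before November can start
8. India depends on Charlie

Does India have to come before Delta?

There is a constraint chain India → November → Delta.
Hence India necessarily comes before Delta.

Yes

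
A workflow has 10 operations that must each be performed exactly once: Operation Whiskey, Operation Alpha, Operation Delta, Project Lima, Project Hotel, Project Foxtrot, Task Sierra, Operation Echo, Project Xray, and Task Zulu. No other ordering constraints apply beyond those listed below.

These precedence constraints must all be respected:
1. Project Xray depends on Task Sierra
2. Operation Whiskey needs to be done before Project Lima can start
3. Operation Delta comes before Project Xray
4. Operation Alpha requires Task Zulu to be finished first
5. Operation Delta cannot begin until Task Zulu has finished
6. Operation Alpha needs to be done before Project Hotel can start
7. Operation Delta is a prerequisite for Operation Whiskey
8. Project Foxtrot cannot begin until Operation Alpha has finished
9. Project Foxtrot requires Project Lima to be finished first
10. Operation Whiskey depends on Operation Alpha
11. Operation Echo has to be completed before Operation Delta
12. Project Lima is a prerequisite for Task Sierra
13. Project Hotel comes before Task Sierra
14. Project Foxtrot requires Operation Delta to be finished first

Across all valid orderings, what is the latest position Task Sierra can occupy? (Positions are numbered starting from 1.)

9

The only operation forced after Task Sierra (directly or by a chain) is Project Xray.
With 1 mandatory successor out of 10 operations total, the latest slot for Task Sierra is 10−1 = 9, and it's reachable by doing all non-successors before Task Sierra.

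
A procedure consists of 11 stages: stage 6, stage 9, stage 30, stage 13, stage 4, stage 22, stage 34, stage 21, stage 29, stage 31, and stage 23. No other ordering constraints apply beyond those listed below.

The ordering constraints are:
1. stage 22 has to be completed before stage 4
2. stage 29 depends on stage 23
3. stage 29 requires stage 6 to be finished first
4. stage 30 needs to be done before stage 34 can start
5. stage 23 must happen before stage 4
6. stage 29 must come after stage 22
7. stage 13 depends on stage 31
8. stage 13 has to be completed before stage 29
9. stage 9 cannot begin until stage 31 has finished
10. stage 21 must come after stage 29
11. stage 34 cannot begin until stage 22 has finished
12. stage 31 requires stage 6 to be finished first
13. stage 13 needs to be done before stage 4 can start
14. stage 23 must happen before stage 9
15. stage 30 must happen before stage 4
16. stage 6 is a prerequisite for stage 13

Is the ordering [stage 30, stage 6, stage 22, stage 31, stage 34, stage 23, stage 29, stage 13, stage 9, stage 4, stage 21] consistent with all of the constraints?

Here stage 13 comes after stage 29.
Since stage 13 is required before stage 29, the ordering is invalid.

No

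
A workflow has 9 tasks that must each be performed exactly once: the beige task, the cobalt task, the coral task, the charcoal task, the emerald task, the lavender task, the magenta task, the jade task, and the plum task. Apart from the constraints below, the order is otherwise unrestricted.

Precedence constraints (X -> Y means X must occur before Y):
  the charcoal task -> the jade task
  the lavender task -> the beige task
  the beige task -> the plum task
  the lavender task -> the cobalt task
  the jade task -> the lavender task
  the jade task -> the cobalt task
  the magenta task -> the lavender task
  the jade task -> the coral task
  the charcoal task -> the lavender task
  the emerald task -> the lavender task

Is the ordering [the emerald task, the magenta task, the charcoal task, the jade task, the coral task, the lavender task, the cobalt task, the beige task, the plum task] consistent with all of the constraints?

Yes

Checking each listed constraint against this order: for instance, the emerald task is in position 1 and the lavender task in position 6, so that constraint holds — and the remaining constraints check out the same way.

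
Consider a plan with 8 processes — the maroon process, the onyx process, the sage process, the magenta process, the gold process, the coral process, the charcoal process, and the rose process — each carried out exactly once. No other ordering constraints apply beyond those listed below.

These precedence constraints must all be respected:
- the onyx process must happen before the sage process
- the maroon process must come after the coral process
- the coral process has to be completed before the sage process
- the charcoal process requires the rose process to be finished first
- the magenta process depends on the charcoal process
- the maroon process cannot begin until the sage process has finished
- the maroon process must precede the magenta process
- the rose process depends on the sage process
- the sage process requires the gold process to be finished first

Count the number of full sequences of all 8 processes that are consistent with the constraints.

3 processes have no prerequisites (the onyx process, the gold process, the coral process), so any of them could come first.
Counting all ways to extend the partial order to a total order gives 18.

18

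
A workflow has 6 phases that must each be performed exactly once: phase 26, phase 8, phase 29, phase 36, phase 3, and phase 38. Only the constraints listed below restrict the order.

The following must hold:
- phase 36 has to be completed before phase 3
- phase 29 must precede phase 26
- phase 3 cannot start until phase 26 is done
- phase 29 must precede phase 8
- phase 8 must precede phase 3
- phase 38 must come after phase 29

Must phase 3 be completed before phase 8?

No

There is a chain phase 8 → phase 3, which puts phase 8 before phase 3.
So phase 3 does not have to come before phase 8 — it cannot.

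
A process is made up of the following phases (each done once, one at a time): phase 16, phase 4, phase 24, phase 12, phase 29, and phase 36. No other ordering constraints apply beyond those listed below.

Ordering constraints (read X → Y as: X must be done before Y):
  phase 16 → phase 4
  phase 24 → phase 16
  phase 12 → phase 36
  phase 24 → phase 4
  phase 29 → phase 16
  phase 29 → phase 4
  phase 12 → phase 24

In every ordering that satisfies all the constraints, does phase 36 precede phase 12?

There is a chain phase 12 → phase 36, which puts phase 12 before phase 36.
So phase 36 does not have to come before phase 12 — it cannot.

No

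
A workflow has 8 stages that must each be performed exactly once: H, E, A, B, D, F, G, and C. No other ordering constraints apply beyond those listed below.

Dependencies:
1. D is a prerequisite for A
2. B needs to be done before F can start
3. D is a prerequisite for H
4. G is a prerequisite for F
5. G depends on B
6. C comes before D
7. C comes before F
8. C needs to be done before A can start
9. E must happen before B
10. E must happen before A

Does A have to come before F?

No chain of constraints connects A to F in either direction.
A valid ordering placing F before A exists, so the answer is no.

No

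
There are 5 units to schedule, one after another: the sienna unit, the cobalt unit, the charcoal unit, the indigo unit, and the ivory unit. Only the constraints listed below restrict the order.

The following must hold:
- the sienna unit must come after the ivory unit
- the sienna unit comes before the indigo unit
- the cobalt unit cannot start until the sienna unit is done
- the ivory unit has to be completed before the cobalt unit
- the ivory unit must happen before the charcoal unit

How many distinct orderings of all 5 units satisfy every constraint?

8

Only the ivory unit has no prerequisites, so it must go first.
Systematically extending each partial ordering one unit at a time and counting, there are 8 complete orderings.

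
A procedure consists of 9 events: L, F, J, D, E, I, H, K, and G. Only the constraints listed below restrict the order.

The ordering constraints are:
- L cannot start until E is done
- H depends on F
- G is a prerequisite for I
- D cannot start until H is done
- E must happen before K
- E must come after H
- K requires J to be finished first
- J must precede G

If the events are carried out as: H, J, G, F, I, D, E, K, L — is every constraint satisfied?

No

In the proposed order, H appears before F.
But one of the constraints requires F before H, so this ordering violates it.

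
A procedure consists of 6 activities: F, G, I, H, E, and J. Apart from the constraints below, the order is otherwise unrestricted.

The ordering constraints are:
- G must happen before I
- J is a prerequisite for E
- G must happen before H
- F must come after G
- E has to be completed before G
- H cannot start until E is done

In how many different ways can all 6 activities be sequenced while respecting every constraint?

6

Only J has no prerequisites, so it must go first.
Counting all ways to extend the partial order to a total order gives 6.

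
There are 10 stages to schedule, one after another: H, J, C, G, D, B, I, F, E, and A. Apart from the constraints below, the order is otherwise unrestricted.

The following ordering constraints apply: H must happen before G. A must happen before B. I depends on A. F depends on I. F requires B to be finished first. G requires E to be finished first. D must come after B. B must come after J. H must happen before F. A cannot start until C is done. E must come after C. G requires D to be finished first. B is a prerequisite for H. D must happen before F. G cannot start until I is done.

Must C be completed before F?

Chaining the stated constraints: C → A → B → F.
Hence C necessarily comes before F.

Yes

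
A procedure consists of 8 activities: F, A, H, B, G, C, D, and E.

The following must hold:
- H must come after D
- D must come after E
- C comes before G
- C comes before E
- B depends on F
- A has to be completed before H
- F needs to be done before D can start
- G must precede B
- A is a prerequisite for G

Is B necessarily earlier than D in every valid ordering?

No

No chain of constraints connects B to D in either direction.
There exist valid orderings with D before B, so B is not required to come first.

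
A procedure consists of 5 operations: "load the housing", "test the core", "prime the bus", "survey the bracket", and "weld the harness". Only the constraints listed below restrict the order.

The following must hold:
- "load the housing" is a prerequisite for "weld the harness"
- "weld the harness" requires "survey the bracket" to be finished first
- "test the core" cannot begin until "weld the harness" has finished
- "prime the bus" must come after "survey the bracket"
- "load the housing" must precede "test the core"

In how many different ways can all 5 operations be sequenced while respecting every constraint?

2 operations have no prerequisites ("load the housing", "survey the bracket"), so any of them could come first.
Systematically extending each partial ordering one operation at a time and counting, there are 7 complete orderings.

7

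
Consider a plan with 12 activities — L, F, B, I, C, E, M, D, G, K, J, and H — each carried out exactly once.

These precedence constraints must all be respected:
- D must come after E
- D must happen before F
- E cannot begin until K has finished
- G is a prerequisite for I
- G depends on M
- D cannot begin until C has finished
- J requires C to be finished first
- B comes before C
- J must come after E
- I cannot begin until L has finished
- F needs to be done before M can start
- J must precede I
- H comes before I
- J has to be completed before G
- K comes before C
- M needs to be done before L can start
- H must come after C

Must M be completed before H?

No chain of constraints connects M to H in either direction.
A valid ordering placing H before M exists, so the answer is no.

No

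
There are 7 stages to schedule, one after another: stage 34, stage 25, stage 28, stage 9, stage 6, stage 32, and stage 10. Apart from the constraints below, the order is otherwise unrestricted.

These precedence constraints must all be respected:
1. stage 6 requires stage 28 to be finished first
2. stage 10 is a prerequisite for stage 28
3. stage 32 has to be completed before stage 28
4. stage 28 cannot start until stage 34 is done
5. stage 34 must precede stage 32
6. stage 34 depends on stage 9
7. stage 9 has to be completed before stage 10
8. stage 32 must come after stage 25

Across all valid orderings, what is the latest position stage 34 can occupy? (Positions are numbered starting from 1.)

Every stage that must follow stage 34 has to come after it. Tracing all chains starting from stage 34, those stages are: stage 28, stage 6, stage 32 — 3 in total.
So at least 3 stages follow stage 34, putting stage 34 no later than position 4. That position is achievable by scheduling everything else first.

4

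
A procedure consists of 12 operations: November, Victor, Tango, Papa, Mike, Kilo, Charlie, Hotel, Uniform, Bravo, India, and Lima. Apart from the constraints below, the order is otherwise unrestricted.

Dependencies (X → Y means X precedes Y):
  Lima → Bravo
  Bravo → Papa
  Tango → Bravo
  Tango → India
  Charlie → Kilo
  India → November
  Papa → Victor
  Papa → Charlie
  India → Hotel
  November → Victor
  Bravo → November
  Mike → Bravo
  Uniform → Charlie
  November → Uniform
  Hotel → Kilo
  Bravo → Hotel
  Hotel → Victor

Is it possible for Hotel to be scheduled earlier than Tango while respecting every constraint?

Following Tango → Bravo → Hotel, Tango must precede Hotel in every valid ordering.
Hence Hotel can never be scheduled before Tango.

No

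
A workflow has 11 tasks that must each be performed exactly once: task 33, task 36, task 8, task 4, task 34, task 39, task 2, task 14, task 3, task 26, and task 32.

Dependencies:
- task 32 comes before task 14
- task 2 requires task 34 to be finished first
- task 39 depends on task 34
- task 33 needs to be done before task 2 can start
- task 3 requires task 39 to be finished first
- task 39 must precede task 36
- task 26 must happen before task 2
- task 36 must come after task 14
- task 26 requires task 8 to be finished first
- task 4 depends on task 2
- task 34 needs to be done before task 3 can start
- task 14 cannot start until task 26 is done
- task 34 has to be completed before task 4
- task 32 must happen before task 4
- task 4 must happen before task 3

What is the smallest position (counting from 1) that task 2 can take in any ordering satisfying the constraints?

Working backwards through the constraints from task 2, its full set of required predecessors is task 33, task 8, task 34, task 26 — 4 of them.
With 4 mandatory predecessors, the earliest task 2 can sit is position 4+1 = 5, and placing just those 4 first achieves it.

5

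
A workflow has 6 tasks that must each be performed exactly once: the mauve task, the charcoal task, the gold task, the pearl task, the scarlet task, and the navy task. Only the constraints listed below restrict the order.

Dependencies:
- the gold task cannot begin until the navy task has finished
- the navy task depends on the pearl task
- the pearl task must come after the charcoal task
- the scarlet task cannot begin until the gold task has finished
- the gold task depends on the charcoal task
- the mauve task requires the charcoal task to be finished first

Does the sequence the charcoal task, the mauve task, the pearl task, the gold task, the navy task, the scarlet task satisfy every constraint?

No

The sequence places the gold task ahead of the navy task.
That contradicts the constraint that the navy task must precede the gold task.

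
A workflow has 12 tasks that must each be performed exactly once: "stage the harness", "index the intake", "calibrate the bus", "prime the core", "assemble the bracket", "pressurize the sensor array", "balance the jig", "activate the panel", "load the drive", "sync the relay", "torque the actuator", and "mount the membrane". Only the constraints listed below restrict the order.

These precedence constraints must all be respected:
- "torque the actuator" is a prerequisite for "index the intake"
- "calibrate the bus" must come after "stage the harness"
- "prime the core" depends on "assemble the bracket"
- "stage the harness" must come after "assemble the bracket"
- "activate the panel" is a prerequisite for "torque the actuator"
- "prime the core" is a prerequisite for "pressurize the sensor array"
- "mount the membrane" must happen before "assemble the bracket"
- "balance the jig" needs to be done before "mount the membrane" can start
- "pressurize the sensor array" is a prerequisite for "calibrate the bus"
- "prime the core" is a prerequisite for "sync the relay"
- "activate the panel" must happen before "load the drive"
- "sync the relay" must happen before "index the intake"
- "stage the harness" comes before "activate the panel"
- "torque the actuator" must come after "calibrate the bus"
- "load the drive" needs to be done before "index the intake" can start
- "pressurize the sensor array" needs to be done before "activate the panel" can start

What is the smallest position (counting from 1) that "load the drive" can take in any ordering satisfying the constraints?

Every task that must precede "load the drive" has to come before it. Tracing all chains that end at "load the drive", those tasks are: "stage the harness", "prime the core", "assemble the bracket", "pressurize the sensor array", "balance the jig", "activate the panel", "mount the membrane" — 7 in total.
With 7 mandatory predecessors, the earliest "load the drive" can sit is position 7+1 = 8, and placing just those 7 first achieves it.

8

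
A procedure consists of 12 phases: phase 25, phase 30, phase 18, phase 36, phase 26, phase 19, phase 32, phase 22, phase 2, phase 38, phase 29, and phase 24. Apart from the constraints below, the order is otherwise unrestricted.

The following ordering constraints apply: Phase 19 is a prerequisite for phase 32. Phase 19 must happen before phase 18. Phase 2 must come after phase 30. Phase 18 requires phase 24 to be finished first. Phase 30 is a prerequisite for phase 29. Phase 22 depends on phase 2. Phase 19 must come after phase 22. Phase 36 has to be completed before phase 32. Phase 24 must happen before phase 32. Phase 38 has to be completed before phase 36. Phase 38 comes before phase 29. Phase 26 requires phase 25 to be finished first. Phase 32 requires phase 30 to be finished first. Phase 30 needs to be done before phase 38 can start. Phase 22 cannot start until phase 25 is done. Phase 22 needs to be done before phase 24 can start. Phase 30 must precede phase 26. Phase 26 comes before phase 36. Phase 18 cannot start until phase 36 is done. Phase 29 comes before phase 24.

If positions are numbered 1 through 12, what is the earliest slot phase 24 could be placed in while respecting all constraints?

7

Working backwards through the constraints from phase 24, its full set of required predecessors is phase 25, phase 30, phase 22, phase 2, phase 38, phase 29 — 6 of them.
With 6 mandatory predecessors, the earliest phase 24 can sit is position 6+1 = 7, and placing just those 6 first achieves it.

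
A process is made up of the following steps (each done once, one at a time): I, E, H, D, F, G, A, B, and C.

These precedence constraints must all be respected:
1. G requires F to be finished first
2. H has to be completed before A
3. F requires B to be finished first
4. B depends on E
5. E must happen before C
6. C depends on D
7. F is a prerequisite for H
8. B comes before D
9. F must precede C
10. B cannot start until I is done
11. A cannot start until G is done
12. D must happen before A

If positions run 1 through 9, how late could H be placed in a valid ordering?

8

The only step forced after H (directly or by a chain) is A.
With 1 mandatory successor out of 9 steps total, the latest slot for H is 9−1 = 8, and it's reachable by doing all non-successors before H.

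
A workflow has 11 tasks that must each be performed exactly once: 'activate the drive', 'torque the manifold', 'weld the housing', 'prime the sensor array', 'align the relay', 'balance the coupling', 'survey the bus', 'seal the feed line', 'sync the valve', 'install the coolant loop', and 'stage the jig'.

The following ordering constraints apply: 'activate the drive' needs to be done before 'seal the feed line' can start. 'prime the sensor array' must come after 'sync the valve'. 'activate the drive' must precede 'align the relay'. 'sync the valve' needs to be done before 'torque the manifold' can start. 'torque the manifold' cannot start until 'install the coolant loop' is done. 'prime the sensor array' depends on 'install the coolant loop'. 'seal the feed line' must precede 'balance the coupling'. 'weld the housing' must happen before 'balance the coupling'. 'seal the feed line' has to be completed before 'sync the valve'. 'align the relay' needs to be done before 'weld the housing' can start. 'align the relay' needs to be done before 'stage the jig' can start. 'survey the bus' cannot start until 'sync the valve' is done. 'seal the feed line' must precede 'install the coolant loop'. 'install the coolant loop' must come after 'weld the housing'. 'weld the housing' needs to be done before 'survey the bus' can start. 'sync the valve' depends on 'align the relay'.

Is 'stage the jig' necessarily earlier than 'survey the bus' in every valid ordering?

Nothing in the constraints links 'stage the jig' and 'survey the bus'; they are unordered relative to each other.
A valid ordering placing 'survey the bus' before 'stage the jig' exists, so the answer is no.

No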